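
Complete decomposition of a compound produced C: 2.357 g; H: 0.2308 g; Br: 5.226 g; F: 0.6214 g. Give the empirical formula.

Moles — C: 2.357 / 12.01 = 0.1963 mol; H: 0.2308 / 1.008 = 0.229 mol; Br: 5.226 / 79.90 = 0.06541 mol; F: 0.6214 / 19.00 = 0.03271 mol
Smallest is F at 0.03271 mol; normalising gives C 6.001, H 7.001, Br 2.000, F 1.000
≈ 6:7:2:1 → C6H7Br2F

C6H7Br2F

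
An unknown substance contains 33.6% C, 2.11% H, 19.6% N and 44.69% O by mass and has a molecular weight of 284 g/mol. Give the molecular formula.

C8H6N4O8

Assume 100 g: 33.6 g C, 2.11 g H, 19.6 g N, 44.69 g O.
n(C) = 33.6/12.01 = 2.798, n(H) = 2.11/1.008 = 2.093, n(N) = 19.6/14.01 = 1.399, n(O) = 44.69/16.00 = 2.793
Smallest is N at 1.399 mol; normalising gives C 2.000, H 1.496, N 1.000, O 1.997
Scaling by 2: C 4.00, H 2.99, N 2.00, O 3.99 → C4H3N2O4
Empirical-formula mass = 143.08 g/mol
n = 284 / 143.08 = 1.98 ≈ 2
Molecular formula = (C4H3N2O4)×2 = C8H6N4O8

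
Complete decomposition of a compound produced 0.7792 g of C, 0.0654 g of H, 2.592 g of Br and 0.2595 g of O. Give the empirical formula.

Moles — C: 0.7792 / 12.01 = 0.06488 mol; H: 0.0654 / 1.008 = 0.06488 mol; Br: 2.592 / 79.90 = 0.03244 mol; O: 0.2595 / 16.00 = 0.01622 mol
Smallest is O at 0.01622 mol; normalising gives C 4.000, H 4.000, Br 2.000, O 1.000
→ C4H4Br2O

C4H4Br2O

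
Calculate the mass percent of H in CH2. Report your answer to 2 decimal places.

Molar mass = 1(12.01) + 2(1.008) = 14.026 g/mol
Mass of H per mole = 2 × 1.008 = 2.016 g
% H = 2.016 / 14.026 × 100 = 14.37%

14.37%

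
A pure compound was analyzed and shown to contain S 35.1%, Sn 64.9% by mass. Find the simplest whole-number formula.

S2Sn

Assume 100 g: 35.1 g S, 64.9 g Sn.
Moles — S: 35.1 / 32.07 = 1.094 mol; Sn: 64.9 / 118.71 = 0.5467 mol
Divide by the smallest (0.5467 mol Sn): S 2.002, Sn 1.000
Ratio ≈ 2:1, so the empirical formula is S2Sn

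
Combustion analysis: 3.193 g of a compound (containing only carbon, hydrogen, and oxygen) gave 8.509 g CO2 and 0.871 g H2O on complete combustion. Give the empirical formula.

C4H2O

mol C = 8.509 / 44.01 = 0.1933; mass C = 0.1933 × 12.01 = 2.322 g
mol H = 2 × (0.871 / 18.02) = 0.09667; mass H = 0.09667 × 1.008 = 0.09744 g
mass O = 3.193 − (2.419) = 0.7735 g → mol O = 0.04834
Divide by the smallest (0.04834 mol O): C 3.999, H 2.000, O 1.000
Ratio ≈ 4:2:1, so the empirical formula is C4H2O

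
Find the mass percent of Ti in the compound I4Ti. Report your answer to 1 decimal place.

8.6%

Molar mass = 4(126.90) + 1(47.87) = 555.470 g/mol
Mass of Ti per mole = 1 × 47.87 = 47.870 g
% Ti = 47.870 / 555.470 × 100 = 8.6%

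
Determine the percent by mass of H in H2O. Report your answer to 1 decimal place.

Molar mass = 2(1.008) + 1(16.00) = 18.016 g/mol
Mass of H per mole = 2 × 1.008 = 2.016 g
% H = 2.016 / 18.016 × 100 = 11.2%

11.2%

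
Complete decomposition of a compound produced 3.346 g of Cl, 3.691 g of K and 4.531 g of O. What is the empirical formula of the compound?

n(Cl) = 3.346/35.45 = 0.09439, n(K) = 3.691/39.10 = 0.0944, n(O) = 4.531/16.00 = 0.2832
Divide by the smallest (0.09439 mol Cl): Cl 1.000, K 1.000, O 3.000
→ ClKO3

ClKO3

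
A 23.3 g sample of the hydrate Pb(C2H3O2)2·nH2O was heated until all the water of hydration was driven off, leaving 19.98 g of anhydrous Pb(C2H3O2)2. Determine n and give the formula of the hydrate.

Mass of water lost = 23.3 − 19.98 = 3.32 g → 3.32 / 18.02 = 0.1842 mol H2O
Molar mass of Pb(C2H3O2)2 = 325.29 g/mol → mol Pb(C2H3O2)2 = 19.98 / 325.29 = 0.06142
n = 0.1842 / 0.06142 = 3.00 ≈ 3 → Pb(C2H3O2)2·3H2O

Pb(C2H3O2)2·3H2O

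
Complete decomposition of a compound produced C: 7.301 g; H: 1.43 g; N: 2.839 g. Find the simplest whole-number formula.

C3H7N

C: 7.301 g ÷ 12.01 g/mol = 0.6079 mol
H: 1.43 g ÷ 1.008 g/mol = 1.419 mol
N: 2.839 g ÷ 14.01 g/mol = 0.2026 mol
Divide by the smallest (0.2026 mol N): C 3.000, H 7.001, N 1.000
Ratio ≈ 3:7:1, so the empirical formula is C3H7N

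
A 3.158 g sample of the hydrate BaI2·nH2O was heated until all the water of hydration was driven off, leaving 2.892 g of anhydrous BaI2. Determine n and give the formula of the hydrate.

BaI2·2H2O

Mass of water lost = 3.158 − 2.892 = 0.266 g → 0.266 / 18.02 = 0.01476 mol H2O
Molar mass of BaI2 = 391.13 g/mol → mol BaI2 = 2.892 / 391.13 = 0.007394
n = 0.01476 / 0.007394 = 2.00 ≈ 2 → BaI2·2H2O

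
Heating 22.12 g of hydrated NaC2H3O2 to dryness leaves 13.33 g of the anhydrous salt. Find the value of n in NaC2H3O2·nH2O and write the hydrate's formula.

Mass of water lost = 22.12 − 13.33 = 8.79 g → 8.79 / 18.02 = 0.4878 mol H2O
Molar mass of NaC2H3O2 = 82.03 g/mol → mol NaC2H3O2 = 13.33 / 82.03 = 0.1625
n = 0.4878 / 0.1625 = 3.00 ≈ 3 → NaC2H3O2·3H2O

NaC2H3O2·3H2O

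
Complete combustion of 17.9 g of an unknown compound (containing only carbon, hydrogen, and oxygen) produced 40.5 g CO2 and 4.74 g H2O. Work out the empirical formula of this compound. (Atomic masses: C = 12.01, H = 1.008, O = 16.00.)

C7H4O3

mol C = 40.5 / 44.01 = 0.9202; mass C = 0.9202 × 12.01 = 11.05 g
mol H = 2 × (4.74 / 18.02) = 0.5261; mass H = 0.5261 × 1.008 = 0.5303 g
mass O = 17.9 − (11.58) = 6.318 g → mol O = 0.3948
Smallest is O at 0.3948 mol; normalising gives C 2.331, H 1.332, O 1.000
×3: C 6.99, H 4.00, O 3.00 → C7H4O3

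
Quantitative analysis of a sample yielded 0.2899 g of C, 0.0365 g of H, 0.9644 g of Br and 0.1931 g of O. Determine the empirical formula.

C2H3BrO

C: 0.2899 g ÷ 12.01 g/mol = 0.02414 mol
H: 0.0365 g ÷ 1.008 g/mol = 0.03621 mol
Br: 0.9644 g ÷ 79.90 g/mol = 0.01207 mol
O: 0.1931 g ÷ 16.00 g/mol = 0.01207 mol
Ratios (÷ 0.01207): C 2.000, H 3.000, Br 1.000, O 1.000
Ratio ≈ 2:3:1:1, so the empirical formula is C2H3BrO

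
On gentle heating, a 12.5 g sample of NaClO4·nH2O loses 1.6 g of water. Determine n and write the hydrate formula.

Mass of anhydrous NaClO4 = 12.5 − 1.6 = 10.9 g
mol H2O = 1.6 / 18.02 = 0.08879
Molar mass of NaClO4 = 122.44 g/mol → mol NaClO4 = 10.9 / 122.44 = 0.08902
n = 0.08879 / 0.08902 = 1.00 ≈ 1 → NaClO4·H2O

NaClO4·H2O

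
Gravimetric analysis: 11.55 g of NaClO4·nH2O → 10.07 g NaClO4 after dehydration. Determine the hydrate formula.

NaClO4·H2O

Mass of water lost = 11.55 − 10.07 = 1.48 g → 1.48 / 18.02 = 0.08213 mol H2O
Molar mass of NaClO4 = 122.44 g/mol → mol NaClO4 = 10.07 / 122.44 = 0.08224
n = 0.08213 / 0.08224 = 1.00 ≈ 1 → NaClO4·H2O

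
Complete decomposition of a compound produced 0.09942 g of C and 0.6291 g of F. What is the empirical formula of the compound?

CF4

Moles — C: 0.09942 / 12.01 = 0.008278 mol; F: 0.6291 / 19.00 = 0.03311 mol
Smallest is C at 0.008278 mol; normalising gives C 1.000, F 4.000
≈ 1:4 → CF4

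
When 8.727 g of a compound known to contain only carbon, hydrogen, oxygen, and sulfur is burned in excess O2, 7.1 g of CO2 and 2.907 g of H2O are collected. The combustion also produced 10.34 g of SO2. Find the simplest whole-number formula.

mol C = 7.1 / 44.01 = 0.1613; mass C = 0.1613 × 12.01 = 1.938 g
mol H = 2 × (2.907 / 18.02) = 0.3226; mass H = 0.3226 × 1.008 = 0.3252 g
mol S = 10.34 / 64.07 = 0.1614; mass S = 5.176 g
mass O = 8.727 − (7.438) = 1.289 g → mol O = 0.08054
Divide by the smallest (0.08054 mol O): C 2.003, H 4.006, O 1.000, S 2.004
→ C2H4OS2

C2H4OS2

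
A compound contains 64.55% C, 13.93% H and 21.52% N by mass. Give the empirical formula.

C7H18N2

Assume 100 g: 64.55 g C, 13.93 g H, 21.52 g N.
n(C) = 64.55/12.01 = 5.375, n(H) = 13.93/1.008 = 13.82, n(N) = 21.52/14.01 = 1.536
Ratios (÷ 1.536): C 3.499, H 8.997, N 1.000
Scaling by 2: C 7.00, H 17.99, N 2.00 → C7H18N2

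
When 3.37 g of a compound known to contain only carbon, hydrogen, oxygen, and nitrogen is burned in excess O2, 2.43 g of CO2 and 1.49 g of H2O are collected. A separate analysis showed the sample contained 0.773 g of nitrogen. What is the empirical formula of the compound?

mol C = 2.43 / 44.01 = 0.05521; mass C = 0.05521 × 12.01 = 0.6631 g
mol H = 2 × (1.49 / 18.02) = 0.1654; mass H = 0.1654 × 1.008 = 0.1667 g
mol N = 0.773 / 14.01 = 0.05517
mass O = 3.37 − (1.603) = 1.767 g → mol O = 0.1104
Smallest is N at 0.05517 mol; normalising gives C 1.001, H 2.997, N 1.000, O 2.002
Ratio ≈ 1:3:1:2, so the empirical formula is CH3NO2

CH3NO2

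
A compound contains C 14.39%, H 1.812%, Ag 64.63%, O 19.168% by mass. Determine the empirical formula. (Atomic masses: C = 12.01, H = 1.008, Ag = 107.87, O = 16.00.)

Assume 100 g: 14.39 g C, 1.812 g H, 64.63 g Ag, 19.168 g O.
Moles — C: 14.39 / 12.01 = 1.198 mol; H: 1.812 / 1.008 = 1.798 mol; Ag: 64.63 / 107.87 = 0.5991 mol; O: 19.168 / 16.00 = 1.198 mol
Smallest is Ag at 0.5991 mol; normalising gives C 2.000, H 3.000, Ag 1.000, O 2.000
Ratio ≈ 2:3:1:2, so the empirical formula is C2H3AgO2

C2H3AgO2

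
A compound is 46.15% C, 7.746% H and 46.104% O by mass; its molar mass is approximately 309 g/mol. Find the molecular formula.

Assume 100 g: 46.15 g C, 7.746 g H, 46.104 g O.
n(C) = 46.15/12.01 = 3.843, n(H) = 7.746/1.008 = 7.685, n(O) = 46.104/16.00 = 2.881
Ratios (÷ 2.881): C 1.334, H 2.667, O 1.000
×3: C 4.00, H 8.00, O 3.00 → C4H8O3
Empirical-formula mass = 104.10 g/mol
n = 309 / 104.10 = 2.97 ≈ 3
Molecular formula = (C4H8O3)×3 = C12H24O9

C12H24O9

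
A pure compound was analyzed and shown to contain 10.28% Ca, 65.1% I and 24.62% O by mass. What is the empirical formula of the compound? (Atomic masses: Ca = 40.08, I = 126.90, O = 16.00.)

CaI2O6

Assume 100 g: 10.28 g Ca, 65.1 g I, 24.62 g O.
Ca: 10.28 g ÷ 40.08 g/mol = 0.2565 mol
I: 65.1 g ÷ 126.90 g/mol = 0.513 mol
O: 24.62 g ÷ 16.00 g/mol = 1.539 mol
Ratios (÷ 0.2565): Ca 1.000, I 2.000, O 5.999
→ CaI2O6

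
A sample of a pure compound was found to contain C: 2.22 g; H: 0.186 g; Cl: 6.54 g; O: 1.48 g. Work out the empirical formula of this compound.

n(C) = 2.22/12.01 = 0.1848, n(H) = 0.186/1.008 = 0.1845, n(Cl) = 6.54/35.45 = 0.1845, n(O) = 1.48/16.00 = 0.0925
Ratios (÷ 0.0925): C 1.998, H 1.995, Cl 1.994, O 1.000
Ratio ≈ 2:2:2:1, so the empirical formula is C2H2Cl2O

C2H2Cl2O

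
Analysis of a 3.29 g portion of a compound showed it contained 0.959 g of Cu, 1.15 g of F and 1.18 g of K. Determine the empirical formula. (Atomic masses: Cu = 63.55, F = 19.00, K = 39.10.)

CuF4K2

Cu: 0.959 g ÷ 63.55 g/mol = 0.01509 mol
F: 1.15 g ÷ 19.00 g/mol = 0.06053 mol
K: 1.18 g ÷ 39.10 g/mol = 0.03018 mol
Smallest is Cu at 0.01509 mol; normalising gives Cu 1.000, F 4.011, K 2.000
→ CuF4K2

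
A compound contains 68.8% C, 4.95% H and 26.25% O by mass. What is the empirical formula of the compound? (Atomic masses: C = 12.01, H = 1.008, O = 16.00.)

C7H6O2

Assume 100 g: 68.8 g C, 4.95 g H, 26.25 g O.
Moles — C: 68.8 / 12.01 = 5.729 mol; H: 4.95 / 1.008 = 4.911 mol; O: 26.25 / 16.00 = 1.641 mol
Smallest is O at 1.641 mol; normalising gives C 3.492, H 2.993, O 1.000
×2: C 6.98, H 5.99, O 2.00 → C7H6O2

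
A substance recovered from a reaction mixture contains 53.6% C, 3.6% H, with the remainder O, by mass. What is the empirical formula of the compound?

C5H4O3

Assume 100 g: 53.6 g C, 3.6 g H, 42.8 g O.
C: 53.6 g ÷ 12.01 g/mol = 4.463 mol
H: 3.6 g ÷ 1.008 g/mol = 3.571 mol
O: 42.8 g ÷ 16.00 g/mol = 2.675 mol
Divide by the smallest (2.675 mol O): C 1.668, H 1.335, O 1.000
Scaling by 3: C 5.01, H 4.01, O 3.00 → C5H4O3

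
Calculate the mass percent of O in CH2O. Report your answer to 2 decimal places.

53.29%

Molar mass = 1(12.01) + 2(1.008) + 1(16.00) = 30.026 g/mol
Mass of O per mole = 1 × 16.00 = 16.000 g
% O = 16.000 / 30.026 × 100 = 53.29%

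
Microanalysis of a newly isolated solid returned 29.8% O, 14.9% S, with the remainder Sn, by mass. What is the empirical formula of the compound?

O4SSn

Assume 100 g: 29.8 g O, 14.9 g S, 55.3 g Sn.
Moles — O: 29.8 / 16.00 = 1.863 mol; S: 14.9 / 32.07 = 0.4646 mol; Sn: 55.3 / 118.71 = 0.4658 mol
Ratios (÷ 0.4646): O 4.009, S 1.000, Sn 1.003
Ratio ≈ 4:1:1, so the empirical formula is O4SSn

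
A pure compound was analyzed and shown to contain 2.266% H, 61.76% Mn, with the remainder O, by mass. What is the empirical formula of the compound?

H2MnO2

Assume 100 g: 2.266 g H, 61.76 g Mn, 35.974 g O.
Moles — H: 2.266 / 1.008 = 2.248 mol; Mn: 61.76 / 54.94 = 1.124 mol; O: 35.974 / 16.00 = 2.248 mol
Divide by the smallest (1.124 mol Mn): H 2.000, Mn 1.000, O 2.000
Ratio ≈ 2:1:2, so the empirical formula is H2MnO2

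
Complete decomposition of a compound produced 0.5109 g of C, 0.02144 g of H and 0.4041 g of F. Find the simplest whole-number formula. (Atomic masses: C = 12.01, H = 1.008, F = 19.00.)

Moles — C: 0.5109 / 12.01 = 0.04254 mol; H: 0.02144 / 1.008 = 0.02127 mol; F: 0.4041 / 19.00 = 0.02127 mol
Divide by the smallest (0.02127 mol F): C 2.000, H 1.000, F 1.000
Ratio ≈ 2:1:1, so the empirical formula is C2HF

C2HF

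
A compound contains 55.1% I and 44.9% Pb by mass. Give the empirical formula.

Assume 100 g: 55.1 g I, 44.9 g Pb.
Moles — I: 55.1 / 126.90 = 0.4342 mol; Pb: 44.9 / 207.2 = 0.2167 mol
Ratios (÷ 0.2167): I 2.004, Pb 1.000
≈ 2:1 → I2Pb

I2Pb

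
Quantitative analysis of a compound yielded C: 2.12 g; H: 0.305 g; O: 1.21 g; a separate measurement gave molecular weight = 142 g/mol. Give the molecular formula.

n(C) = 2.12/12.01 = 0.1765, n(H) = 0.305/1.008 = 0.3026, n(O) = 1.21/16.00 = 0.07562
Divide by the smallest (0.07562 mol O): C 2.334, H 4.001, O 1.000
Scaling by 3: C 7.00, H 12.00, O 3.00 → C7H12O3
Empirical-formula mass = 144.17 g/mol
n = 142 / 144.17 = 0.98 ≈ 1
Molecular formula = empirical formula = C7H12O3

C7H12O3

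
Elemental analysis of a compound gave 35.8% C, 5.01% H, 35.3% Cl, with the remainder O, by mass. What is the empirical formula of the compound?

C6H10Cl2O3

Assume 100 g: 35.8 g C, 5.01 g H, 35.3 g Cl, 23.89 g O.
Moles — C: 35.8 / 12.01 = 2.981 mol; H: 5.01 / 1.008 = 4.97 mol; Cl: 35.3 / 35.45 = 0.9958 mol; O: 23.89 / 16.00 = 1.493 mol
Divide by the smallest (0.9958 mol Cl): C 2.994, H 4.991, Cl 1.000, O 1.499
Scaling by 2: C 5.99, H 9.98, Cl 2.00, O 3.00 → C6H10Cl2O3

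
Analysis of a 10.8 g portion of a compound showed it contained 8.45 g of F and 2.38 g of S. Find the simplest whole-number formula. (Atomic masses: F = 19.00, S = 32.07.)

F6S

n(F) = 8.45/19.00 = 0.4447, n(S) = 2.38/32.07 = 0.07421
Divide by the smallest (0.07421 mol S): F 5.993, S 1.000
→ F6S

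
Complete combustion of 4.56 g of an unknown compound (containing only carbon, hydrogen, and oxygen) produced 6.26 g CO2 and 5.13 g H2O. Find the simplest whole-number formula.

CH4O

mol C = 6.26 / 44.01 = 0.1422; mass C = 0.1422 × 12.01 = 1.708 g
mol H = 2 × (5.13 / 18.02) = 0.5694; mass H = 0.5694 × 1.008 = 0.5739 g
mass O = 4.56 − (2.282) = 2.278 g → mol O = 0.1424
Smallest is C at 0.1422 mol; normalising gives C 1.000, H 4.003, O 1.001
≈ 1:4:1 → CH4O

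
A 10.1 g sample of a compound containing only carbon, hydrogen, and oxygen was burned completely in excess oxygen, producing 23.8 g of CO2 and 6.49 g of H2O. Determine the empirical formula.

mol C = 23.8 / 44.01 = 0.5408; mass C = 0.5408 × 12.01 = 6.495 g
mol H = 2 × (6.49 / 18.02) = 0.7203; mass H = 0.7203 × 1.008 = 0.7261 g
mass O = 10.1 − (7.221) = 2.879 g → mol O = 0.1799
Divide by the smallest (0.1799 mol O): C 3.005, H 4.003, O 1.000
→ C3H4O

C3H4O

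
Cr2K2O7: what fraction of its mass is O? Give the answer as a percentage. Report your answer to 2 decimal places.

38.07%

Molar mass = 2(52.00) + 2(39.10) + 7(16.00) = 294.200 g/mol
Mass of O per mole = 7 × 16.00 = 112.000 g
% O = 112.000 / 294.200 × 100 = 38.07%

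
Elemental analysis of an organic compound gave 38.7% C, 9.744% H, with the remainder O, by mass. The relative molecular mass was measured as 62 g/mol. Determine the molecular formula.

C2H6O2

Assume 100 g: 38.7 g C, 9.744 g H, 51.556 g O.
C: 38.7 g ÷ 12.01 g/mol = 3.222 mol
H: 9.744 g ÷ 1.008 g/mol = 9.667 mol
O: 51.556 g ÷ 16.00 g/mol = 3.222 mol
Divide by the smallest (3.222 mol O): C 1.000, H 3.000, O 1.000
→ CH3O
Empirical-formula mass = 31.03 g/mol
n = 62 / 31.03 = 2.00 ≈ 2
Molecular formula = (CH3O)×2 = C2H6O2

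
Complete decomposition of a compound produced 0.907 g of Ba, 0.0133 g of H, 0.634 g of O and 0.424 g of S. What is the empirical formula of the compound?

BaH2O6S2

Moles — Ba: 0.907 / 137.33 = 0.006605 mol; H: 0.0133 / 1.008 = 0.01319 mol; O: 0.634 / 16.00 = 0.03963 mol; S: 0.424 / 32.07 = 0.01322 mol
Smallest is Ba at 0.006605 mol; normalising gives Ba 1.000, H 1.998, O 6.000, S 2.002
→ BaH2O6S2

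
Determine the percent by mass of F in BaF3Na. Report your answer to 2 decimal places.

Molar mass = 1(137.33) + 3(19.00) + 1(22.99) = 217.320 g/mol
Mass of F per mole = 3 × 19.00 = 57.000 g
% F = 57.000 / 217.320 × 100 = 26.23%

26.23%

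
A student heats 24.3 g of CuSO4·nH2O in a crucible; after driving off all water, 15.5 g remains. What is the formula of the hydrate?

CuSO4·5H2O

Mass of water lost = 24.3 − 15.5 = 8.8 g → 8.8 / 18.02 = 0.4883 mol H2O
Molar mass of CuSO4 = 159.62 g/mol → mol CuSO4 = 15.5 / 159.62 = 0.09711
n = 0.4883 / 0.09711 = 5.03 ≈ 5 → CuSO4·5H2O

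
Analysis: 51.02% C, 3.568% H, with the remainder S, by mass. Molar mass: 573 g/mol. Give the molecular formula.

Assume 100 g: 51.02 g C, 3.568 g H, 45.412 g S.
n(C) = 51.02/12.01 = 4.248, n(H) = 3.568/1.008 = 3.54, n(S) = 45.412/32.07 = 1.416
Ratios (÷ 1.416): C 3.000, H 2.500, S 1.000
Multiply by 2: C 6.00, H 5.00, S 2.00 → C6H5S2
Empirical-formula mass = 141.24 g/mol
n = 573 / 141.24 = 4.06 ≈ 4
Molecular formula = (C6H5S2)×4 = C24H20S8

C24H20S8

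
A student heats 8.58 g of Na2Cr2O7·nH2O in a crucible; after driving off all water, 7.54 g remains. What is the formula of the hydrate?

Na2Cr2O7·2H2O

Mass of water lost = 8.58 − 7.54 = 1.04 g → 1.04 / 18.02 = 0.05771 mol H2O
Molar mass of Na2Cr2O7 = 261.98 g/mol → mol Na2Cr2O7 = 7.54 / 261.98 = 0.02878
n = 0.05771 / 0.02878 = 2.01 ≈ 2 → Na2Cr2O7·2H2O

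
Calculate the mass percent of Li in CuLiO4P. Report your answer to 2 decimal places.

4.19%

Molar mass = 1(63.55) + 1(6.94) + 4(16.00) + 1(30.97) = 165.460 g/mol
Mass of Li per mole = 1 × 6.94 = 6.940 g
% Li = 6.940 / 165.460 × 100 = 4.19%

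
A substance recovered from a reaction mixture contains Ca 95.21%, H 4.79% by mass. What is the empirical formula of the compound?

CaH2

Assume 100 g: 95.21 g Ca, 4.79 g H.
n(Ca) = 95.21/40.08 = 2.375, n(H) = 4.79/1.008 = 4.752
Ratios (÷ 2.375): Ca 1.000, H 2.000
→ CaH2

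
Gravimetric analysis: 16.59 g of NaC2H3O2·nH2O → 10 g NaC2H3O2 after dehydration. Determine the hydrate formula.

NaC2H3O2·3H2O

Mass of water lost = 16.59 − 10 = 6.59 g → 6.59 / 18.02 = 0.3657 mol H2O
Molar mass of NaC2H3O2 = 82.03 g/mol → mol NaC2H3O2 = 10 / 82.03 = 0.1219
n = 0.3657 / 0.1219 = 3.00 ≈ 3 → NaC2H3O2·3H2O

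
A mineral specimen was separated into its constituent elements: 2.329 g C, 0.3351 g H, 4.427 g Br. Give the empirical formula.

n(C) = 2.329/12.01 = 0.1939, n(H) = 0.3351/1.008 = 0.3324, n(Br) = 4.427/79.90 = 0.05541
Divide by the smallest (0.05541 mol Br): C 3.500, H 6.000, Br 1.000
Scaling by 2: C 7.00, H 12.00, Br 2.00 → C7H12Br2

C7H12Br2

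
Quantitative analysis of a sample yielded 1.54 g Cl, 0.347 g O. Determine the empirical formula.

Cl2O

Cl: 1.54 g ÷ 35.45 g/mol = 0.04344 mol
O: 0.347 g ÷ 16.00 g/mol = 0.02169 mol
Divide by the smallest (0.02169 mol O): Cl 2.003, O 1.000
Ratio ≈ 2:1, so the empirical formula is Cl2O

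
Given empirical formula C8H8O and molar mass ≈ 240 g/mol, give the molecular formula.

Empirical-formula mass = 120.14 g/mol
n = 240 / 120.14 = 2.00 ≈ 2
Molecular formula = (C8H8O)2 = C16H16O2

C16H16O2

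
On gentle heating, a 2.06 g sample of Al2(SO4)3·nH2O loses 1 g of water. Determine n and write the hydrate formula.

Al2(SO4)3·18H2O

Mass of anhydrous Al2(SO4)3 = 2.06 − 1 = 1.06 g
mol H2O = 1 / 18.02 = 0.05549
Molar mass of Al2(SO4)3 = 342.17 g/mol → mol Al2(SO4)3 = 1.06 / 342.17 = 0.003098
n = 0.05549 / 0.003098 = 17.91 ≈ 18 → Al2(SO4)3·18H2O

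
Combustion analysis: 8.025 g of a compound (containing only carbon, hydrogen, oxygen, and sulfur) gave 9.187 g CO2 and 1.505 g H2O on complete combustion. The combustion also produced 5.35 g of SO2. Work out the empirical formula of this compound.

C5H4O4S2

mol C = 9.187 / 44.01 = 0.2087; mass C = 0.2087 × 12.01 = 2.507 g
mol H = 2 × (1.505 / 18.02) = 0.1670; mass H = 0.1670 × 1.008 = 0.1684 g
mol S = 5.35 / 64.07 = 0.08350; mass S = 2.678 g
mass O = 8.025 − (5.353) = 2.672 g → mol O = 0.1670
Ratios (÷ 0.0835): C 2.500, H 2.000, O 2.000, S 1.000
Scaling by 2: C 5.00, H 4.00, O 4.00, S 2.00 → C5H4O4S2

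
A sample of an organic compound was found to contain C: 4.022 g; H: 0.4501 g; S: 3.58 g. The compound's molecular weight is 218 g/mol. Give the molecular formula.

C9H12S3

Moles — C: 4.022 / 12.01 = 0.3349 mol; H: 0.4501 / 1.008 = 0.4465 mol; S: 3.58 / 32.07 = 0.1116 mol
Smallest is S at 0.1116 mol; normalising gives C 3.000, H 4.000, S 1.000
Ratio ≈ 3:4:1, so the empirical formula is C3H4S
Empirical-formula mass = 72.13 g/mol
n = 218 / 72.13 = 3.02 ≈ 3
Molecular formula = (C3H4S)×3 = C9H12S3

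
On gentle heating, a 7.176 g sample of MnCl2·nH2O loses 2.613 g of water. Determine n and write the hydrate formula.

Mass of anhydrous MnCl2 = 7.176 − 2.613 = 4.563 g
mol H2O = 2.613 / 18.02 = 0.145
Molar mass of MnCl2 = 125.84 g/mol → mol MnCl2 = 4.563 / 125.84 = 0.03626
n = 0.145 / 0.03626 = 4.00 ≈ 4 → MnCl2·4H2O

MnCl2·4H2O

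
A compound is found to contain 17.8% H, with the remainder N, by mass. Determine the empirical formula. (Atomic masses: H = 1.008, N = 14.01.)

Assume 100 g: 17.8 g H, 82.2 g N.
n(H) = 17.8/1.008 = 17.66, n(N) = 82.2/14.01 = 5.867
Divide by the smallest (5.867 mol N): H 3.010, N 1.000
Ratio ≈ 3:1, so the empirical formula is H3N

H3N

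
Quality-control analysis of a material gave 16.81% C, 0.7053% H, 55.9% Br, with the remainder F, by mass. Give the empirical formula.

C2HBrF2

Assume 100 g: 16.81 g C, 0.7053 g H, 55.9 g Br, 26.585 g F.
C: 16.81 g ÷ 12.01 g/mol = 1.4 mol
H: 0.7053 g ÷ 1.008 g/mol = 0.6997 mol
Br: 55.9 g ÷ 79.90 g/mol = 0.6996 mol
F: 26.585 g ÷ 19.00 g/mol = 1.399 mol
Smallest is Br at 0.6996 mol; normalising gives C 2.001, H 1.000, Br 1.000, F 2.000
Ratio ≈ 2:1:1:2, so the empirical formula is C2HBrF2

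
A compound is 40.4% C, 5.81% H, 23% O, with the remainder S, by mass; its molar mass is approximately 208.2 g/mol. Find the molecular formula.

C7H12O3S2

Assume 100 g: 40.4 g C, 5.81 g H, 23 g O, 30.79 g S.
n(C) = 40.4/12.01 = 3.364, n(H) = 5.81/1.008 = 5.764, n(O) = 23/16.00 = 1.438, n(S) = 30.79/32.07 = 0.9601
Divide by the smallest (0.9601 mol S): C 3.504, H 6.004, O 1.497, S 1.000
×2: C 7.01, H 12.01, O 2.99, S 2.00 → C7H12O3S2
Empirical-formula mass = 208.31 g/mol
n = 208.2 / 208.31 = 1.00 ≈ 1
Molecular formula = empirical formula = C7H12O3S2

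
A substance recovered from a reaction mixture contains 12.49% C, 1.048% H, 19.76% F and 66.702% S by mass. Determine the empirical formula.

Assume 100 g: 12.49 g C, 1.048 g H, 19.76 g F, 66.702 g S.
C: 12.49 g ÷ 12.01 g/mol = 1.04 mol
H: 1.048 g ÷ 1.008 g/mol = 1.04 mol
F: 19.76 g ÷ 19.00 g/mol = 1.04 mol
S: 66.702 g ÷ 32.07 g/mol = 2.08 mol
Ratios (÷ 1.04): C 1.000, H 1.000, F 1.000, S 2.001
→ CHFS2

CHFS2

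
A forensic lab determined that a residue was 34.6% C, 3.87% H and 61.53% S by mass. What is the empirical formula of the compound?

Assume 100 g: 34.6 g C, 3.87 g H, 61.53 g S.
n(C) = 34.6/12.01 = 2.881, n(H) = 3.87/1.008 = 3.839, n(S) = 61.53/32.07 = 1.919
Divide by the smallest (1.919 mol S): C 1.502, H 2.001, S 1.000
×2: C 3.00, H 4.00, S 2.00 → C3H4S2

C3H4S2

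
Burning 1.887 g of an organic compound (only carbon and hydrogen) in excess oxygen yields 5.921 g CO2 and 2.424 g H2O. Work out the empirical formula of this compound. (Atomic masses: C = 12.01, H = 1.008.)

mol C = 5.921 / 44.01 = 0.1345; mass C = 0.1345 × 12.01 = 1.616 g
mol H = 2 × (2.424 / 18.02) = 0.2690; mass H = 0.2690 × 1.008 = 0.2712 g
Divide by the smallest (0.1345 mol C): C 1.000, H 2.000
→ CH2

CH2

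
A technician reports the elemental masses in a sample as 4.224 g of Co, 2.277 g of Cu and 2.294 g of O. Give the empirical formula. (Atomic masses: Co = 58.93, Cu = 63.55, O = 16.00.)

Co: 4.224 g ÷ 58.93 g/mol = 0.07168 mol
Cu: 2.277 g ÷ 63.55 g/mol = 0.03583 mol
O: 2.294 g ÷ 16.00 g/mol = 0.1434 mol
Ratios (÷ 0.03583): Co 2.001, Cu 1.000, O 4.002
Ratio ≈ 2:1:4, so the empirical formula is Co2CuO4

Co2CuO4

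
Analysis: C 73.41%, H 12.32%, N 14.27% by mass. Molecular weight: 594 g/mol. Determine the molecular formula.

C36H72N6

Assume 100 g: 73.41 g C, 12.32 g H, 14.27 g N.
C: 73.41 g ÷ 12.01 g/mol = 6.112 mol
H: 12.32 g ÷ 1.008 g/mol = 12.22 mol
N: 14.27 g ÷ 14.01 g/mol = 1.019 mol
Divide by the smallest (1.019 mol N): C 6.001, H 12.000, N 1.000
Ratio ≈ 6:12:1, so the empirical formula is C6H12N
Empirical-formula mass = 98.17 g/mol
n = 594 / 98.17 = 6.05 ≈ 6
Molecular formula = (C6H12N)×6 = C36H72N6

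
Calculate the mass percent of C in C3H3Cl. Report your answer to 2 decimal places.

48.36%

Molar mass = 3(12.01) + 3(1.008) + 1(35.45) = 74.504 g/mol
Mass of C per mole = 3 × 12.01 = 36.030 g
% C = 36.030 / 74.504 × 100 = 48.36%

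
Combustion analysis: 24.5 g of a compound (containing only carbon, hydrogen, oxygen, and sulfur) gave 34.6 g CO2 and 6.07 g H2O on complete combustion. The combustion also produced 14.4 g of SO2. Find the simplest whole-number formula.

mol C = 34.6 / 44.01 = 0.7862; mass C = 0.7862 × 12.01 = 9.442 g
mol H = 2 × (6.07 / 18.02) = 0.6737; mass H = 0.6737 × 1.008 = 0.6791 g
mol S = 14.4 / 64.07 = 0.2248; mass S = 7.208 g
mass O = 24.5 − (17.33) = 7.171 g → mol O = 0.4482
Smallest is S at 0.2248 mol; normalising gives C 3.498, H 2.997, O 1.994, S 1.000
Scaling by 2: C 7.00, H 5.99, O 3.99, S 2.00 → C7H6O4S2

C7H6O4S2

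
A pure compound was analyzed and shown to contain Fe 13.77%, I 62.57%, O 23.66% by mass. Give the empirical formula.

Assume 100 g: 13.77 g Fe, 62.57 g I, 23.66 g O.
Moles — Fe: 13.77 / 55.85 = 0.2466 mol; I: 62.57 / 126.90 = 0.4931 mol; O: 23.66 / 16.00 = 1.479 mol
Ratios (÷ 0.2466): Fe 1.000, I 2.000, O 5.998
≈ 1:2:6 → FeI2O6

FeI2O6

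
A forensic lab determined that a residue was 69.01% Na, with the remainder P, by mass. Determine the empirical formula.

Na3P

Assume 100 g: 69.01 g Na, 30.99 g P.
Moles — Na: 69.01 / 22.99 = 3.002 mol; P: 30.99 / 30.97 = 1.001 mol
Ratios (÷ 1.001): Na 3.000, P 1.000
Ratio ≈ 3:1, so the empirical formula is Na3P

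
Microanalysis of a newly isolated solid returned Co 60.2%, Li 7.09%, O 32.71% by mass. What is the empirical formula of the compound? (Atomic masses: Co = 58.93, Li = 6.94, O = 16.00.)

CoLiO2

Assume 100 g: 60.2 g Co, 7.09 g Li, 32.71 g O.
n(Co) = 60.2/58.93 = 1.022, n(Li) = 7.09/6.94 = 1.022, n(O) = 32.71/16.00 = 2.044
Smallest is Co at 1.022 mol; normalising gives Co 1.000, Li 1.000, O 2.001
→ CoLiO2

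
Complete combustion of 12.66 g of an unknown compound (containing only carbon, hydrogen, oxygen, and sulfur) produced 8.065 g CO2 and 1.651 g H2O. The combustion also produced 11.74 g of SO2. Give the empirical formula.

mol C = 8.065 / 44.01 = 0.1833; mass C = 0.1833 × 12.01 = 2.201 g
mol H = 2 × (1.651 / 18.02) = 0.1832; mass H = 0.1832 × 1.008 = 0.1847 g
mol S = 11.74 / 64.07 = 0.1832; mass S = 5.876 g
mass O = 12.66 − (8.262) = 4.398 g → mol O = 0.2749
Divide by the smallest (0.1832 mol S): C 1.000, H 1.000, O 1.500, S 1.000
×2: C 2.00, H 2.00, O 3.00, S 2.00 → C2H2O3S2

C2H2O3S2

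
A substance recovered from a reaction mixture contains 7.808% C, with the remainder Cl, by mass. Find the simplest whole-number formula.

Assume 100 g: 7.808 g C, 92.192 g Cl.
n(C) = 7.808/12.01 = 0.6501, n(Cl) = 92.192/35.45 = 2.601
Ratios (÷ 0.6501): C 1.000, Cl 4.000
Ratio ≈ 1:4, so the empirical formula is CCl4

CCl4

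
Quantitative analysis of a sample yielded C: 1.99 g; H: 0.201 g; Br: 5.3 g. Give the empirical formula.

Moles — C: 1.99 / 12.01 = 0.1657 mol; H: 0.201 / 1.008 = 0.1994 mol; Br: 5.3 / 79.90 = 0.06633 mol
Divide by the smallest (0.06633 mol Br): C 2.498, H 3.006, Br 1.000
×2: C 5.00, H 6.01, Br 2.00 → C5H6Br2

C5H6Br2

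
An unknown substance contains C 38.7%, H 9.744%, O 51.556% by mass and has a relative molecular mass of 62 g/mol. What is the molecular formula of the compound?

C2H6O2

Assume 100 g: 38.7 g C, 9.744 g H, 51.556 g O.
n(C) = 38.7/12.01 = 3.222, n(H) = 9.744/1.008 = 9.667, n(O) = 51.556/16.00 = 3.222
Smallest is O at 3.222 mol; normalising gives C 1.000, H 3.000, O 1.000
→ CH3O
Empirical-formula mass = 31.03 g/mol
n = 62 / 31.03 = 2.00 ≈ 2
Molecular formula = (CH3O)×2 = C2H6O2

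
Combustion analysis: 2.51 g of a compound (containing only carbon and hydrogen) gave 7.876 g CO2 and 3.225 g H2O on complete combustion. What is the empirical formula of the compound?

CH2

mol C = 7.876 / 44.01 = 0.1790; mass C = 0.1790 × 12.01 = 2.149 g
mol H = 2 × (3.225 / 18.02) = 0.3579; mass H = 0.3579 × 1.008 = 0.3608 g
Smallest is C at 0.179 mol; normalising gives C 1.000, H 2.000
Ratio ≈ 1:2, so the empirical formula is CH2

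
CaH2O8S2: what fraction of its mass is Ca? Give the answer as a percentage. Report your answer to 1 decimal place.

Molar mass = 1(40.08) + 2(1.008) + 8(16.00) + 2(32.07) = 234.236 g/mol
Mass of Ca per mole = 1 × 40.08 = 40.080 g
% Ca = 40.080 / 234.236 × 100 = 17.1%

17.1%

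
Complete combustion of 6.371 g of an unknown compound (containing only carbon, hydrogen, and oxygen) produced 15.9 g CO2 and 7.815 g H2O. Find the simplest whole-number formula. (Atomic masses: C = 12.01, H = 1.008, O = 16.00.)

C5H12O

mol C = 15.9 / 44.01 = 0.3613; mass C = 0.3613 × 12.01 = 4.339 g
mol H = 2 × (7.815 / 18.02) = 0.8674; mass H = 0.8674 × 1.008 = 0.8743 g
mass O = 6.371 − (5.213) = 1.158 g → mol O = 0.07236
Smallest is O at 0.07236 mol; normalising gives C 4.993, H 11.987, O 1.000
→ C5H12O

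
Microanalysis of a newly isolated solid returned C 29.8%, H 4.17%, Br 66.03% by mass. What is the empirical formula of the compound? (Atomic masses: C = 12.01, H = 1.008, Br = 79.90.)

Assume 100 g: 29.8 g C, 4.17 g H, 66.03 g Br.
n(C) = 29.8/12.01 = 2.481, n(H) = 4.17/1.008 = 4.137, n(Br) = 66.03/79.90 = 0.8264
Divide by the smallest (0.8264 mol Br): C 3.002, H 5.006, Br 1.000
Ratio ≈ 3:5:1, so the empirical formula is C3H5Br

C3H5Br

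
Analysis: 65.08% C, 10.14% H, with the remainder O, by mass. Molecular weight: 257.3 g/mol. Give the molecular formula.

Assume 100 g: 65.08 g C, 10.14 g H, 24.78 g O.
n(C) = 65.08/12.01 = 5.419, n(H) = 10.14/1.008 = 10.06, n(O) = 24.78/16.00 = 1.549
Divide by the smallest (1.549 mol O): C 3.499, H 6.495, O 1.000
Multiply by 2: C 7.00, H 12.99, O 2.00 → C7H13O2
Empirical-formula mass = 129.17 g/mol
n = 257.3 / 129.17 = 1.99 ≈ 2
Molecular formula = (C7H13O2)×2 = C14H26O4

C14H26O4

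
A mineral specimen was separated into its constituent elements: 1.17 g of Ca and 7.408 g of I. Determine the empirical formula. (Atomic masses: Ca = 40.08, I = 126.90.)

CaI2

Ca: 1.17 g ÷ 40.08 g/mol = 0.02919 mol
I: 7.408 g ÷ 126.90 g/mol = 0.05838 mol
Smallest is Ca at 0.02919 mol; normalising gives Ca 1.000, I 2.000
Ratio ≈ 1:2, so the empirical formula is CaI2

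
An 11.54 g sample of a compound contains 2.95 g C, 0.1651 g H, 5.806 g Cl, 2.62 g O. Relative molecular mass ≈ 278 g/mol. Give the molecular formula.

C6H4Cl4O4

C: 2.95 g ÷ 12.01 g/mol = 0.2456 mol
H: 0.1651 g ÷ 1.008 g/mol = 0.1638 mol
Cl: 5.806 g ÷ 35.45 g/mol = 0.1638 mol
O: 2.62 g ÷ 16.00 g/mol = 0.1638 mol
Smallest is O at 0.1638 mol; normalising gives C 1.500, H 1.000, Cl 1.000, O 1.000
Multiply by 2: C 3.00, H 2.00, Cl 2.00, O 2.00 → C3H2Cl2O2
Empirical-formula mass = 140.95 g/mol
n = 278 / 140.95 = 1.97 ≈ 2
Molecular formula = (C3H2Cl2O2)×2 = C6H4Cl4O4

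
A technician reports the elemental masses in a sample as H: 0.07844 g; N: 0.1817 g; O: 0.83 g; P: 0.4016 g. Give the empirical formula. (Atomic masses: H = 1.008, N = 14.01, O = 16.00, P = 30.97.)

Moles — H: 0.07844 / 1.008 = 0.07782 mol; N: 0.1817 / 14.01 = 0.01297 mol; O: 0.83 / 16.00 = 0.05187 mol; P: 0.4016 / 30.97 = 0.01297 mol
Divide by the smallest (0.01297 mol P): H 6.001, N 1.000, O 4.000, P 1.000
→ H6NO4P

H6NO4P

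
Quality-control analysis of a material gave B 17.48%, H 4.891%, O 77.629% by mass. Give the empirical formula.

BH3O3

Assume 100 g: 17.48 g B, 4.891 g H, 77.629 g O.
n(B) = 17.48/10.81 = 1.617, n(H) = 4.891/1.008 = 4.852, n(O) = 77.629/16.00 = 4.852
Divide by the smallest (1.617 mol B): B 1.000, H 3.001, O 3.000
→ BH3O3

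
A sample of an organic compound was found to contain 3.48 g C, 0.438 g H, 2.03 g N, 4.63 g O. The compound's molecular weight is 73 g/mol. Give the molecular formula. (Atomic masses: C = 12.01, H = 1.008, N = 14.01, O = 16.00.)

C: 3.48 g ÷ 12.01 g/mol = 0.2898 mol
H: 0.438 g ÷ 1.008 g/mol = 0.4345 mol
N: 2.03 g ÷ 14.01 g/mol = 0.1449 mol
O: 4.63 g ÷ 16.00 g/mol = 0.2894 mol
Smallest is N at 0.1449 mol; normalising gives C 2.000, H 2.999, N 1.000, O 1.997
≈ 2:3:1:2 → C2H3NO2
Empirical-formula mass = 73.05 g/mol
n = 73 / 73.05 = 1.00 ≈ 1
Molecular formula = empirical formula = C2H3NO2

C2H3NO2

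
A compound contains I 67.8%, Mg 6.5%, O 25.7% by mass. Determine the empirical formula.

Assume 100 g: 67.8 g I, 6.5 g Mg, 25.7 g O.
I: 67.8 g ÷ 126.90 g/mol = 0.5343 mol
Mg: 6.5 g ÷ 24.31 g/mol = 0.2674 mol
O: 25.7 g ÷ 16.00 g/mol = 1.606 mol
Smallest is Mg at 0.2674 mol; normalising gives I 1.998, Mg 1.000, O 6.007
→ I2MgO6

I2MgO6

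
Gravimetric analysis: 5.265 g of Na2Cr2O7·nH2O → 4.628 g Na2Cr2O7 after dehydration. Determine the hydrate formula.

Na2Cr2O7·2H2O

Mass of water lost = 5.265 − 4.628 = 0.637 g → 0.637 / 18.02 = 0.03535 mol H2O
Molar mass of Na2Cr2O7 = 261.98 g/mol → mol Na2Cr2O7 = 4.628 / 261.98 = 0.01767
n = 0.03535 / 0.01767 = 2.00 ≈ 2 → Na2Cr2O7·2H2O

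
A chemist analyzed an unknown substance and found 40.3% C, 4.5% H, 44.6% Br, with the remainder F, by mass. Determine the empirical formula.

C6H8BrF

Assume 100 g: 40.3 g C, 4.5 g H, 44.6 g Br, 10.6 g F.
n(C) = 40.3/12.01 = 3.356, n(H) = 4.5/1.008 = 4.464, n(Br) = 44.6/79.90 = 0.5582, n(F) = 10.6/19.00 = 0.5579
Divide by the smallest (0.5579 mol F): C 6.015, H 8.002, Br 1.001, F 1.000
≈ 6:8:1:1 → C6H8BrF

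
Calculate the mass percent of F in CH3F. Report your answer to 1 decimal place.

Molar mass = 1(12.01) + 3(1.008) + 1(19.00) = 34.034 g/mol
Mass of F per mole = 1 × 19.00 = 19.000 g
% F = 19.000 / 34.034 × 100 = 55.8%

55.8%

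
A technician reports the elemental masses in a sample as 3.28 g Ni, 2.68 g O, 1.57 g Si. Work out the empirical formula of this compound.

NiO3Si

Moles — Ni: 3.28 / 58.69 = 0.05589 mol; O: 2.68 / 16.00 = 0.1675 mol; Si: 1.57 / 28.09 = 0.05589 mol
Smallest is Ni at 0.05589 mol; normalising gives Ni 1.000, O 2.997, Si 1.000
→ NiO3Si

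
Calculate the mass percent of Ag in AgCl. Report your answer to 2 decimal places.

75.27%

Molar mass = 1(107.87) + 1(35.45) = 143.320 g/mol
Mass of Ag per mole = 1 × 107.87 = 107.870 g
% Ag = 107.870 / 143.320 × 100 = 75.27%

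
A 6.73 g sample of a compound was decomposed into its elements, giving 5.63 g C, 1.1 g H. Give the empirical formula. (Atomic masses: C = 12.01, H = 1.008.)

n(C) = 5.63/12.01 = 0.4688, n(H) = 1.1/1.008 = 1.091
Smallest is C at 0.4688 mol; normalising gives C 1.000, H 2.328
Scaling by 3: C 3.00, H 6.98 → C3H7

C3H7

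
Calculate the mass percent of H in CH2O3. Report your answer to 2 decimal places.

3.25%

Molar mass = 1(12.01) + 2(1.008) + 3(16.00) = 62.026 g/mol
Mass of H per mole = 2 × 1.008 = 2.016 g
% H = 2.016 / 62.026 × 100 = 3.25%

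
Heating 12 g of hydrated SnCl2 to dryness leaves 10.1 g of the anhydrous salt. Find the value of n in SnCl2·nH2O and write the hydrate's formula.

Mass of water lost = 12 − 10.1 = 1.9 g → 1.9 / 18.02 = 0.1054 mol H2O
Molar mass of SnCl2 = 189.61 g/mol → mol SnCl2 = 10.1 / 189.61 = 0.05327
n = 0.1054 / 0.05327 = 1.98 ≈ 2 → SnCl2·2H2O

SnCl2·2H2O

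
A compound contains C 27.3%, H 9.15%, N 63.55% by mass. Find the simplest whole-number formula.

CH4N2

Assume 100 g: 27.3 g C, 9.15 g H, 63.55 g N.
n(C) = 27.3/12.01 = 2.273, n(H) = 9.15/1.008 = 9.077, n(N) = 63.55/14.01 = 4.536
Divide by the smallest (2.273 mol C): C 1.000, H 3.993, N 1.996
≈ 1:4:2 → CH4N2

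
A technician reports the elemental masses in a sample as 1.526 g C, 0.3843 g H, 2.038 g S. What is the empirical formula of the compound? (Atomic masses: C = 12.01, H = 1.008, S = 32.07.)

C: 1.526 g ÷ 12.01 g/mol = 0.1271 mol
H: 0.3843 g ÷ 1.008 g/mol = 0.3812 mol
S: 2.038 g ÷ 32.07 g/mol = 0.06355 mol
Divide by the smallest (0.06355 mol S): C 1.999, H 5.999, S 1.000
→ C2H6S

C2H6S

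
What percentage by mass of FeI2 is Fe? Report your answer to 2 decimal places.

Molar mass = 1(55.85) + 2(126.90) = 309.650 g/mol
Mass of Fe per mole = 1 × 55.85 = 55.850 g
% Fe = 55.850 / 309.650 × 100 = 18.04%

18.04%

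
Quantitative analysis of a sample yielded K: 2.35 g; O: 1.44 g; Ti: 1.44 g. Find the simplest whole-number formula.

n(K) = 2.35/39.10 = 0.0601, n(O) = 1.44/16.00 = 0.09, n(Ti) = 1.44/47.87 = 0.03008
Smallest is Ti at 0.03008 mol; normalising gives K 1.998, O 2.992, Ti 1.000
≈ 2:3:1 → K2O3Ti

K2O3Ti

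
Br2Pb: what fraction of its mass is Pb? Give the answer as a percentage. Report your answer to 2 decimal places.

Molar mass = 2(79.90) + 1(207.2) = 367.000 g/mol
Mass of Pb per mole = 1 × 207.2 = 207.200 g
% Pb = 207.200 / 367.000 × 100 = 56.46%

56.46%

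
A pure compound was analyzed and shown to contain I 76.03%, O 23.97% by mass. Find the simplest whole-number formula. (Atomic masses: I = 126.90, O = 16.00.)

Assume 100 g: 76.03 g I, 23.97 g O.
I: 76.03 g ÷ 126.90 g/mol = 0.5991 mol
O: 23.97 g ÷ 16.00 g/mol = 1.498 mol
Smallest is I at 0.5991 mol; normalising gives I 1.000, O 2.500
Scaling by 2: I 2.00, O 5.00 → I2O5

I2O5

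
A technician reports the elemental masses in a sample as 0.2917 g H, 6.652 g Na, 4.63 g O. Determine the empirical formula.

H: 0.2917 g ÷ 1.008 g/mol = 0.2894 mol
Na: 6.652 g ÷ 22.99 g/mol = 0.2893 mol
O: 4.63 g ÷ 16.00 g/mol = 0.2894 mol
Smallest is Na at 0.2893 mol; normalising gives H 1.000, Na 1.000, O 1.000
→ HNaO

HNaO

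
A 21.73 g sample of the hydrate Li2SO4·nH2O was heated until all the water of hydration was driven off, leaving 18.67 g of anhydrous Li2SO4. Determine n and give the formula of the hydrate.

Mass of water lost = 21.73 − 18.67 = 3.06 g → 3.06 / 18.02 = 0.1698 mol H2O
Molar mass of Li2SO4 = 109.95 g/mol → mol Li2SO4 = 18.67 / 109.95 = 0.1698
n = 0.1698 / 0.1698 = 1.00 ≈ 1 → Li2SO4·H2O

Li2SO4·H2O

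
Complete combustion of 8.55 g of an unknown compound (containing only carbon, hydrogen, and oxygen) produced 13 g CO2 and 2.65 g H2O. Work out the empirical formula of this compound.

mol C = 13 / 44.01 = 0.2954; mass C = 0.2954 × 12.01 = 3.548 g
mol H = 2 × (2.65 / 18.02) = 0.2941; mass H = 0.2941 × 1.008 = 0.2965 g
mass O = 8.55 − (3.844) = 4.706 g → mol O = 0.2941
Ratios (÷ 0.2941): C 1.004, H 1.000, O 1.000
≈ 1:1:1 → CHO

CHO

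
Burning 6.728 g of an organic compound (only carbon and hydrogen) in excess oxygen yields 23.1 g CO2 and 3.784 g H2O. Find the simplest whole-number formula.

mol C = 23.1 / 44.01 = 0.5249; mass C = 0.5249 × 12.01 = 6.304 g
mol H = 2 × (3.784 / 18.02) = 0.4200; mass H = 0.4200 × 1.008 = 0.4233 g
Ratios (÷ 0.42): C 1.250, H 1.000
Scaling by 4: C 5.00, H 4.00 → C5H4

C5H4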